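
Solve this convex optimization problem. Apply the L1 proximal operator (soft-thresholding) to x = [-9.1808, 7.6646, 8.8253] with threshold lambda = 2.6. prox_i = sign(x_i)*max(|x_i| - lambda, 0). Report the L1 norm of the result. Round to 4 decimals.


Soft-thresholding with lambda = 2.6:
prox(-9.1808) = sign(-9.1808)*max(|-9.1808| - 2.6, 0) = -6.5808
prox(7.6646) = sign(7.6646)*max(|7.6646| - 2.6, 0) = 5.0646
prox(8.8253) = sign(8.8253)*max(|8.8253| - 2.6, 0) = 6.2253
prox(x) = [-6.5808, 5.0646, 6.2253]
||prox(x)||_1 = 6.5808 + 5.0646 + 6.2253 = 17.8707


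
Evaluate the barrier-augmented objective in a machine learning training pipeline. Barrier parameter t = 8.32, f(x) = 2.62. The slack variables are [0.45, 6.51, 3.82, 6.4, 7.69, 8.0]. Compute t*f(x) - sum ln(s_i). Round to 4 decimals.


Step 1: Compute log-barrier.
ln values: [-0.7985, 1.8733, 1.3403, 1.8563, 2.0399, 2.0794]
phi = -(-0.7985 + 1.8733 + 1.3403 + 1.8563 + 2.0399 + 2.0794) = -8.3907
Step 2: Compute augmented objective.
t*f(x) = 8.32*2.62 = 21.7984
Total = 21.7984 - 8.3907 = 13.4077


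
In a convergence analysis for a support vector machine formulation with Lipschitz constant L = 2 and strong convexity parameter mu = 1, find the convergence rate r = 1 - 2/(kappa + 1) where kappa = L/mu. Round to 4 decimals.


Step 1: Compute the condition number.
kappa = L/mu = 2/1 = 2.0
Step 2: Compute the convergence rate.
r = 1 - 2/(kappa + 1) = 1 - 2*mu/(L + mu) = (L - mu)/(L + mu) = 1/3 = 0.3333


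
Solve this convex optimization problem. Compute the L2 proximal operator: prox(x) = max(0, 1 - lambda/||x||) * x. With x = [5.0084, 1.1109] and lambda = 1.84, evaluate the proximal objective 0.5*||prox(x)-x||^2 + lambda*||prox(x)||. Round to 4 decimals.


Step 1: Compute ||x||.
||x|| = 5.1301
Step 2: Compute scaling factor.
scale = max(0, 1 - 1.84/5.1301) = 0.6413
Step 3: prox(x) = [3.2121, 0.7125]
||prox(x)|| = 3.2901
Step 4: Proximal objective.
0.5*||prox-x||^2 = 1.6928
lambda*||prox|| = 6.0538
Total = 7.7466


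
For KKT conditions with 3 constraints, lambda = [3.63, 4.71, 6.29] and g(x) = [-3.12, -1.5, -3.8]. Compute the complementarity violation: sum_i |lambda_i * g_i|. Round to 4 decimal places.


KKT complementary slackness check:
lambda_1 * g_1 = 3.63 * -3.12 = -11.3256
lambda_2 * g_2 = 4.71 * -1.5 = -7.065
lambda_3 * g_3 = 6.29 * -3.8 = -23.902
Total violation = 11.3256 + 7.065 + 23.902 = 42.2926


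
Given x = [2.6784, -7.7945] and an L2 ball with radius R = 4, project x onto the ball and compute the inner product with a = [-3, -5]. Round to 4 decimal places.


Step 1: Compute ||x|| (intermediates to 6 decimals).
||x|| = sqrt(2.6784^2 + (-7.7945)^2) = 8.241848
Step 2: Project.
Since ||x|| > R, scale = R/||x|| = 4/8.241848 = 0.485328, proj(x) = scale * x
proj(x) = [1.299903, -3.782889]
Step 3: Dot product.
a^T * proj(x) = -3*1.299903 - 5*(-3.782889) = 15.0147


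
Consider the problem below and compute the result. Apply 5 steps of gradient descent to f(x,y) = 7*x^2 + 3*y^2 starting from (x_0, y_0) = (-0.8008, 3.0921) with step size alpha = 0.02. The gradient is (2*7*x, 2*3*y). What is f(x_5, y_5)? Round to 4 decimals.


Gradient descent on f(x,y) = 7*x^2 + 3*y^2.
Starting point: (-0.8008, 3.0921), alpha = 0.02
Step 1: grad_x = 2*7*-0.8008 = -11.2112, grad_y = 2*3*3.0921 = 18.5526
  x_1 = -0.8008 - 0.02*-11.2112 = -0.5766
  y_1 = 3.0921 - 0.02*18.5526 = 2.721
Step 2: grad_x = 2*7*-0.5766 = -8.0721, grad_y = 2*3*2.721 = 16.3263
  x_2 = -0.5766 - 0.02*-8.0721 = -0.4151
  y_2 = 2.721 - 0.02*16.3263 = 2.3945
Step 3: grad_x = 2*7*-0.4151 = -5.8119, grad_y = 2*3*2.3945 = 14.3671
  x_3 = -0.4151 - 0.02*-5.8119 = -0.2989
  y_3 = 2.3945 - 0.02*14.3671 = 2.1072
Step 4: grad_x = 2*7*-0.2989 = -4.1846, grad_y = 2*3*2.1072 = 12.6431
  x_4 = -0.2989 - 0.02*-4.1846 = -0.2152
  y_4 = 2.1072 - 0.02*12.6431 = 1.8543
Step 5: grad_x = 2*7*-0.2152 = -3.0129, grad_y = 2*3*1.8543 = 11.1259
  x_5 = -0.2152 - 0.02*-3.0129 = -0.1549
  y_5 = 1.8543 - 0.02*11.1259 = 1.6318
f(-0.1549, 1.6318) = 7*(-0.1549)^2 + 3*1.6318^2 = 8.1564


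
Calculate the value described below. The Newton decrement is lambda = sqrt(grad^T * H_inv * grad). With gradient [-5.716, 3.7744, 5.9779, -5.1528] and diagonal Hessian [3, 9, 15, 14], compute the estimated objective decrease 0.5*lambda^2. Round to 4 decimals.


Step 1: H is diagonal, so H^(-1) * g = [-1.9053, 0.4194, 0.3985, -0.3681].
Step 2: g^T H^(-1) g = sum_i g_i^2 / H_ii
  = (-5.716)^2/3 + (3.7744)^2/9 + (5.9779)^2/15 + (-5.1528)^2/14
  = 10.8909 + 1.5829 + 2.3824 + 1.8965 = 16.7527
Step 3: Objective decrease = 0.5 * g^T H^(-1) g = 8.3763


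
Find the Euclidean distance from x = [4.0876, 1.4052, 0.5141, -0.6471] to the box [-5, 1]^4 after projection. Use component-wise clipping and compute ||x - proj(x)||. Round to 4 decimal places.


Project each component onto [-5, 1].
clip(4.0876) = 1.0, clip(1.4052) = 1.0, clip(0.5141) = 0.5141, clip(-0.6471) = -0.6471
Projection = [1.0, 1.0, 0.5141, -0.6471]
Squared diffs: [9.5333, 0.1642, 0.0, 0.0]
Distance = sqrt(9.6975) = 3.1141


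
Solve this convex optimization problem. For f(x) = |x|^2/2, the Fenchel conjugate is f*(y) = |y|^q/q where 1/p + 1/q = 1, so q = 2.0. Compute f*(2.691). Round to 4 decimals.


The conjugate exponent q satisfies 1/p + 1/q = 1.
p = 2, so q = 2/(2 - 1) = 2.0
|y|^q = 2.691^2.0 = 7.2415
f*(2.691) = 7.2415 / 2.0 = 3.6207


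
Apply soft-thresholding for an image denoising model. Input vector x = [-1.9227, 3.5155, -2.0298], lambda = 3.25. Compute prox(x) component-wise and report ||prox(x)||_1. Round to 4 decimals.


Soft-thresholding with lambda = 3.25:
prox(-1.9227) = sign(-1.9227)*max(|-1.9227| - 3.25, 0) = 0.0
prox(3.5155) = sign(3.5155)*max(|3.5155| - 3.25, 0) = 0.2655
prox(-2.0298) = sign(-2.0298)*max(|-2.0298| - 3.25, 0) = 0.0
prox(x) = [0.0, 0.2655, 0.0]
||prox(x)||_1 = 0.0 + 0.2655 + 0.0 = 0.2655


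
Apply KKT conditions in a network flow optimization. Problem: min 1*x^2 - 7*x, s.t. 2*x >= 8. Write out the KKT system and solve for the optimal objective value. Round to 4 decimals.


Step 1: Try lambda = 0 (constraint inactive).
x_unc = 7/(2*1) = 3.5
Check: 2*3.5 = 7.0 < 8 -- violated!
Step 2: Constraint must be active: 2*x = 8
x* = 8/2 = 4.0
lambda = (2*1*4.0 - 7)/2 = 0.5
Step 3: Compute optimal value.
f(x*) = 1*4.0^2 - 7*4.0 = -12.0


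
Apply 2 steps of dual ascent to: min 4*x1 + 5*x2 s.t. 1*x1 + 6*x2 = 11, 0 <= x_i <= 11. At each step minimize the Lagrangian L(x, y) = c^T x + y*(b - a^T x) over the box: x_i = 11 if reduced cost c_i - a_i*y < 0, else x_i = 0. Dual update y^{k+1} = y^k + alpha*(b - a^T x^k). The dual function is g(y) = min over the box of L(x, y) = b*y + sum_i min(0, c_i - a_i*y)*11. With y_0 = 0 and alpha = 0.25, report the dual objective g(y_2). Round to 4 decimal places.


Dual ascent for LP: min 4*x1 + 5*x2, 1*x1 + 6*x2 = 11, 0 <= x_i <= 11
Step 1: y^k = 0.0, reduced costs: (4.0, 5.0)
  x^k = (0.0, 0.0), subgradient = b - a^T x = 11.0
  y^{k+1} = 0.0 + 0.25*11.0 = 2.75
Step 2: y^k = 2.75, reduced costs: (1.25, -11.5)
  x^k = (0.0, 11.0), subgradient = b - a^T x = -55.0
  y^{k+1} = 2.75 + 0.25*-55.0 = -11.0
Dual objective at y_2 = -11.0: reduced costs (15.0, 71.0), box minimizer x = (0.0, 0.0)
g(y_2) = b*y + (c1 - a1*y)*x1 + (c2 - a2*y)*x2 = 11*(-11.0) + 15.0*0.0 + 71.0*0.0 = -121.0 + 0.0 + 0.0 = -121.0


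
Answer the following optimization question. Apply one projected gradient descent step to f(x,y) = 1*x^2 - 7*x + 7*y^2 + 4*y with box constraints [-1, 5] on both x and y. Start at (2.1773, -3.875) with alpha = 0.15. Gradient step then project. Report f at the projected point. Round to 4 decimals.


Step 1: Compute gradient at (2.1773, -3.875).
grad_x = 2*1*2.1773 - 7 = -2.6454
grad_y = 2*7*-3.875 + 4 = -50.25
Step 2: Gradient step.
x_raw = 2.1773 - 0.15*-2.6454 = 2.5741
y_raw = -3.875 - 0.15*-50.25 = 3.6625
Step 3: Project onto [-1, 5].
x_proj = clip(2.5741) = 2.5741
y_proj = clip(3.6625) = 3.6625
Step 4: Evaluate f.
f(2.5741, 3.6625) = 97.1546


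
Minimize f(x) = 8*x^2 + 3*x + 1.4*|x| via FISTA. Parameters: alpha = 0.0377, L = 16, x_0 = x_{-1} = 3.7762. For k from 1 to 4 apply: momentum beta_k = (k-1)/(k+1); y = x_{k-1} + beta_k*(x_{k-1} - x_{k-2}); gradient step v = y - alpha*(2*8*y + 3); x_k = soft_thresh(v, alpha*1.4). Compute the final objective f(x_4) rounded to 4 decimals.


FISTA on f(x) = 8*x^2 + 3*x + 1.4*|x|
L = 16, alpha = 0.0377
Iteration 1: beta = 0.0, y = 3.7762 + 0.0*(3.7762 - 3.7762) = 3.7762
  grad(y) = 63.4192, v = y - alpha*grad = 1.3853
  prox(v) = soft_thresh(1.3853, 0.0528) = 1.3325
Iteration 2: beta = 0.3333, y = 1.3325 + 0.3333*(1.3325 - 3.7762) = 0.518
  grad(y) = 11.2873, v = y - alpha*grad = 0.0924
  prox(v) = soft_thresh(0.0924, 0.0528) = 0.0396
Iteration 3: beta = 0.5, y = 0.0396 + 0.5*(0.0396 - 1.3325) = -0.6068
  grad(y) = -6.7087, v = y - alpha*grad = -0.3539
  prox(v) = soft_thresh(-0.3539, 0.0528) = -0.3011
Iteration 4: beta = 0.6, y = -0.3011 + 0.6*(-0.3011 - 0.0396) = -0.5055
  grad(y) = -5.0886, v = y - alpha*grad = -0.3137
  prox(v) = soft_thresh(-0.3137, 0.0528) = -0.2609
f(x_4) = 8*(-0.2609)^2 + 3*(-0.2609) + 1.4*|-0.2609| = 0.1272


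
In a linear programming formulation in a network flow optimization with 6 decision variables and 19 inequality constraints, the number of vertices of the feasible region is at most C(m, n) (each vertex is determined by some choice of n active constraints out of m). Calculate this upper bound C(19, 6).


Each vertex corresponds to some choice of n active constraints out of m, so the number of vertices is at most C(m, n) = m! / (n!(m-n)!).
m = 19, n = 6
Numerator: 19 * 18 * 17 * 16 * 15 * 14
Denominator: 6! = 720
C(19, 6) = 27132


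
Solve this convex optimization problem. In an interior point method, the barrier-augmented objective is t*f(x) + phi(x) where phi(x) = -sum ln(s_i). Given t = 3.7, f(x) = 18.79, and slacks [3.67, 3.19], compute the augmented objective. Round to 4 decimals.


Step 1: Compute log-barrier.
ln values: [1.3002, 1.16]
phi = -(1.3002 + 1.16) = -2.4602
Step 2: Compute augmented objective.
t*f(x) = 3.7*18.79 = 69.523
Total = 69.523 - 2.4602 = 67.0628


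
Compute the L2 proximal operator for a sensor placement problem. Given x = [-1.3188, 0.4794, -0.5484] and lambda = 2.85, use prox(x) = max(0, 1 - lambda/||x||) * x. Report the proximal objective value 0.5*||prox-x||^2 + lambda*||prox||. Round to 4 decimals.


Step 1: Compute ||x||.
||x|| = 1.5066
Step 2: Compute scaling factor.
scale = max(0, 1 - 2.85/1.5066) = 0.0
Step 3: prox(x) = [-0.0, 0.0, -0.0]
||prox(x)|| = 0.0
Step 4: Proximal objective.
0.5*||prox-x||^2 = 1.1349
lambda*||prox|| = 0.0
Total = 1.1349


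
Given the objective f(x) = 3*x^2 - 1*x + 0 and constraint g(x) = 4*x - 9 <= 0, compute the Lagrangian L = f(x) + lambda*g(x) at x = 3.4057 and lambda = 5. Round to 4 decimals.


Step 1: Evaluate f(x).
f(3.4057) = 3*3.4057^2 - 1*3.4057 + 0 = 31.3907
Step 2: Evaluate g(x).
g(3.4057) = 4*3.4057 - 9 = 4.6228
Step 3: Compute Lagrangian.
L = 31.3907 + 5*4.6228 = 54.5047


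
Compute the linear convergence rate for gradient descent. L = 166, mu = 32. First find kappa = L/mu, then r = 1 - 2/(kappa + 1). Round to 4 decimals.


Step 1: Compute the condition number.
kappa = L/mu = 166/32 = 5.1875
Step 2: Compute the convergence rate.
r = 1 - 2/(kappa + 1) = 1 - 2*mu/(L + mu) = (L - mu)/(L + mu) = 134/198 = 0.6768


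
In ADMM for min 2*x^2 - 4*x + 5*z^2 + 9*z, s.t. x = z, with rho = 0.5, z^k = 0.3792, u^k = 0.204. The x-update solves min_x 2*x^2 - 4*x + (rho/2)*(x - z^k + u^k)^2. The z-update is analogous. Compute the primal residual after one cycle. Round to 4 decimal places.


ADMM iteration with rho = 0.5, z^k = 0.3792, u^k = 0.204
Step 1: x-update.
Minimize 2*x^2 - 4*x + (0.5/2)*(x - 0.3792 + 0.204)^2
FOC: (2*2 + 0.5)*x = 4 + 0.5*(0.3792 - 0.204)
x^{k+1} = 0.9084
Step 2: z-update.
Minimize 5*z^2 + 9*z + (0.5/2)*(0.9084 - z + 0.204)^2
FOC: (2*5 + 0.5)*z = -9 + 0.5*(0.9084 + 0.204)
z^{k+1} = -0.8042
Step 3: u-update.
u^{k+1} = 0.204 + 0.9084 + 0.8042 = 1.9165
Step 4: Primal residual = |0.9084 + 0.8042| = 1.7125


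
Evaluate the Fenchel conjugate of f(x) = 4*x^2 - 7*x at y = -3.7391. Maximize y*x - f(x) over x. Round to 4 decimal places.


f*(y) = sup_x {y*x - a*x^2 - b*x} = sup_x {(y-b)*x - a*x^2}
FOC: (y - b) - 2a*x = 0 => x* = (y - b)/(2a)
x* = (-3.7391 + 7)/(2*4) = 0.4076
f*(-3.7391) = (y-b)^2/(4a) = (-3.7391 + 7)^2/(4*4)
= 10.6335/16 = 0.6646


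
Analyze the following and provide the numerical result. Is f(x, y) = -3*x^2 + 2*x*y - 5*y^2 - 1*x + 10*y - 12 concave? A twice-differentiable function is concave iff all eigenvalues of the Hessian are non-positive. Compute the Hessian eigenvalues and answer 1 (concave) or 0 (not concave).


The Hessian of f(x,y) = -3*x^2 + 2*x*y - 5*y^2 - 1*x + 10*y - 12 is:
H = [[-6, 2], [2, -10]]
Trace = -6 - 10 = -16
Determinant = -6*-10 - (2)^2 = 56
Discriminant = (-16)^2 - 4*56 = 32.0
Eigenvalues: lambda_1 = -10.8284, lambda_2 = -5.1716
The function is concave.

1


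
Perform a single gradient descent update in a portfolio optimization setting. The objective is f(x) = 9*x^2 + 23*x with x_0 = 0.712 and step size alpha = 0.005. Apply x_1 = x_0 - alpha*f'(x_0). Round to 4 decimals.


We compute the gradient at x_0 and apply the update.
f'(x) = 18*x + 23
f'(0.712) = 18*0.712 + 23 = 35.816
x_1 = 0.712 - 0.005*35.816 = 0.5329


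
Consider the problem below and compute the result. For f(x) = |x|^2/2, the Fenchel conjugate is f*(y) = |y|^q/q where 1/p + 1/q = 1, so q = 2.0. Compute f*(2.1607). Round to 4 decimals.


The conjugate exponent q satisfies 1/p + 1/q = 1.
p = 2, so q = 2/(2 - 1) = 2.0
|y|^q = 2.1607^2.0 = 4.6686
f*(2.1607) = 4.6686 / 2.0 = 2.3343


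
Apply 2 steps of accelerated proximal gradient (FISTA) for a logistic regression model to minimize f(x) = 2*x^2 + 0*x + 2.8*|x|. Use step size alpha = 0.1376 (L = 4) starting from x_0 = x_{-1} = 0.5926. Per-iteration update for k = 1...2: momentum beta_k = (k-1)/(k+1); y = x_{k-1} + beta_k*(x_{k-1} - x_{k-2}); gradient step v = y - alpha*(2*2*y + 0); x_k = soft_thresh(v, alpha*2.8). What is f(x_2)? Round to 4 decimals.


FISTA on f(x) = 2*x^2 + 0*x + 2.8*|x|
L = 4, alpha = 0.1376
Iteration 1: beta = 0.0, y = 0.5926 + 0.0*(0.5926 - 0.5926) = 0.5926
  grad(y) = 2.3704, v = y - alpha*grad = 0.2664
  prox(v) = soft_thresh(0.2664, 0.3853) = 0.0
Iteration 2: beta = 0.3333, y = 0.0 + 0.3333*(0.0 - 0.5926) = -0.1975
  grad(y) = -0.7901, v = y - alpha*grad = -0.0888
  prox(v) = soft_thresh(-0.0888, 0.3853) = 0.0
f(x_2) = 2*0.0^2 + 0*0.0 + 2.8*|0.0| = 0.0


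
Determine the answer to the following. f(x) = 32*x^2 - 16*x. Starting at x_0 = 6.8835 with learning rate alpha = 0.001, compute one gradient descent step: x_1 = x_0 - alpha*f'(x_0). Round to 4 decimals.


We compute the gradient at x_0 and apply the update.
f'(x) = 64*x - 16
f'(6.8835) = 64*6.8835 - 16 = 424.544
x_1 = 6.8835 - 0.001*424.544 = 6.459


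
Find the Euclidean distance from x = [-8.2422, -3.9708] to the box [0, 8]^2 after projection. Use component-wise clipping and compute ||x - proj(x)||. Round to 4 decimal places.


Project each component onto [0, 8].
clip(-8.2422) = 0.0, clip(-3.9708) = 0.0
Projection = [0.0, 0.0]
Squared diffs: [67.9339, 15.7673]
Distance = sqrt(83.7012) = 9.1488


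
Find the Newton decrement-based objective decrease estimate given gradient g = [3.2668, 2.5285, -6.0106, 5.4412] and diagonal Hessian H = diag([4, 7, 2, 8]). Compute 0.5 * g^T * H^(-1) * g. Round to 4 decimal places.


Step 1: H is diagonal, so H^(-1) * g = [0.8167, 0.3612, -3.0053, 0.6802].
Step 2: g^T H^(-1) g = sum_i g_i^2 / H_ii
  = (3.2668)^2/4 + (2.5285)^2/7 + (-6.0106)^2/2 + (5.4412)^2/8
  = 2.668 + 0.9133 + 18.0637 + 3.7008 = 25.3458
Step 3: Objective decrease = 0.5 * g^T H^(-1) g = 12.6729


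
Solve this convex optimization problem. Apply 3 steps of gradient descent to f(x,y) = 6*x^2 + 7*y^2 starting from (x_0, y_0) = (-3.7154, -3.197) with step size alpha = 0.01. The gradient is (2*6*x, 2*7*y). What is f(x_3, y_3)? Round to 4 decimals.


Gradient descent on f(x,y) = 6*x^2 + 7*y^2.
Starting point: (-3.7154, -3.197), alpha = 0.01
Step 1: grad_x = 2*6*-3.7154 = -44.5848, grad_y = 2*7*-3.197 = -44.758
  x_1 = -3.7154 - 0.01*-44.5848 = -3.2696
  y_1 = -3.197 - 0.01*-44.758 = -2.7494
Step 2: grad_x = 2*6*-3.2696 = -39.2346, grad_y = 2*7*-2.7494 = -38.4919
  x_2 = -3.2696 - 0.01*-39.2346 = -2.8772
  y_2 = -2.7494 - 0.01*-38.4919 = -2.3645
Step 3: grad_x = 2*6*-2.8772 = -34.5265, grad_y = 2*7*-2.3645 = -33.103
  x_3 = -2.8772 - 0.01*-34.5265 = -2.5319
  y_3 = -2.3645 - 0.01*-33.103 = -2.0335
f(-2.5319, -2.0335) = 6*(-2.5319)^2 + 7*(-2.0335)^2 = 67.4094


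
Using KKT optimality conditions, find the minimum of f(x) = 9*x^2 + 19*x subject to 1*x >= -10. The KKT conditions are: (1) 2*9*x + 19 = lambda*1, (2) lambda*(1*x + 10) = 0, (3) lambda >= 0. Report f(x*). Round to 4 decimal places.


Step 1: Try lambda = 0 (constraint inactive).
Stationarity: 2*9*x + 19 = 0
x* = -19/(2*9) = -19/18 = -1.0556 (rounded; the exact value -19/18 is used below)
Check constraint: 1*-1.0556 = -1.0556 >= -10 -- satisfied.
Step 2: Compute optimal value.
f(x*) = 9*(-19/18)^2 + 19*(-19/18) = -10.0278


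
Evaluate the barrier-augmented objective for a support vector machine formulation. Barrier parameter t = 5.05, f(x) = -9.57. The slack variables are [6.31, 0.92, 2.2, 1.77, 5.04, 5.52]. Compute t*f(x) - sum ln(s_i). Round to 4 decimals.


Step 1: Compute log-barrier.
ln values: [1.8421, -0.0834, 0.7885, 0.571, 1.6174, 1.7084]
phi = -(1.8421 - 0.0834 + 0.7885 + 0.571 + 1.6174 + 1.7084) = -6.444
Step 2: Compute augmented objective.
t*f(x) = 5.05*-9.57 = -48.3285
Total = -48.3285 - 6.444 = -54.7725


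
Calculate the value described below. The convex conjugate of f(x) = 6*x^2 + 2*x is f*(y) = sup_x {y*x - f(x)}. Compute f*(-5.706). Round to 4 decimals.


f*(y) = sup_x {y*x - a*x^2 - b*x} = sup_x {(y-b)*x - a*x^2}
FOC: (y - b) - 2a*x = 0 => x* = (y - b)/(2a)
x* = (-5.706 - 2)/(2*6) = -0.6422
f*(-5.706) = (y-b)^2/(4a) = (-5.706 - 2)^2/(4*6)
= 59.3824/24 = 2.4743


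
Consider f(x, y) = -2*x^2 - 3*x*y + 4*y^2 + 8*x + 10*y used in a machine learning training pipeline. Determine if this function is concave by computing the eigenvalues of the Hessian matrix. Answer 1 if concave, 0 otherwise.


The Hessian of f(x,y) = -2*x^2 - 3*x*y + 4*y^2 + 8*x + 10*y is:
H = [[-4, -3], [-3, 8]]
Trace = -4 + 8 = 4
Determinant = -4*8 - (-3)^2 = -41
Discriminant = (4)^2 - 4*-41 = 180.0
Eigenvalues: lambda_1 = -4.7082, lambda_2 = 8.7082
The function is not concave.

0


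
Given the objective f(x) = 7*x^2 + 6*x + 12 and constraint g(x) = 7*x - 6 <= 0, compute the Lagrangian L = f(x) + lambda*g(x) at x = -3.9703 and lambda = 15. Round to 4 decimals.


Step 1: Evaluate f(x).
f(-3.9703) = 7*(-3.9703)^2 + 6*(-3.9703) + 12 = 98.5212
Step 2: Evaluate g(x).
g(-3.9703) = 7*-3.9703 - 6 = -33.7921
Step 3: Compute Lagrangian.
L = 98.5212 + 15*-33.7921 = -408.3603


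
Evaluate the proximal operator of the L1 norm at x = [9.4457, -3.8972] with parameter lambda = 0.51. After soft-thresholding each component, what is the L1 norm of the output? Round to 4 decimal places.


Soft-thresholding with lambda = 0.51:
prox(9.4457) = sign(9.4457)*max(|9.4457| - 0.51, 0) = 8.9357
prox(-3.8972) = sign(-3.8972)*max(|-3.8972| - 0.51, 0) = -3.3872
prox(x) = [8.9357, -3.3872]
||prox(x)||_1 = 8.9357 + 3.3872 = 12.3229


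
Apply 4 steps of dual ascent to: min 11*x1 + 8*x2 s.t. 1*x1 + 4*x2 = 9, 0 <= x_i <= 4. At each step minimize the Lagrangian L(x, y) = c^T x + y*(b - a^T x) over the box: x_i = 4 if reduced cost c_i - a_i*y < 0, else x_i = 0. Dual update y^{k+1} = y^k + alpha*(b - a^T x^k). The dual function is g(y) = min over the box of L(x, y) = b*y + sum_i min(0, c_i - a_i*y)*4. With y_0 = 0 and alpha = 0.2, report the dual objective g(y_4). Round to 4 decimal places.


Dual ascent for LP: min 11*x1 + 8*x2, 1*x1 + 4*x2 = 9, 0 <= x_i <= 4
Step 1: y^k = 0.0, reduced costs: (11.0, 8.0)
  x^k = (0.0, 0.0), subgradient = b - a^T x = 9.0
  y^{k+1} = 0.0 + 0.2*9.0 = 1.8
Step 2: y^k = 1.8, reduced costs: (9.2, 0.8)
  x^k = (0.0, 0.0), subgradient = b - a^T x = 9.0
  y^{k+1} = 1.8 + 0.2*9.0 = 3.6
Step 3: y^k = 3.6, reduced costs: (7.4, -6.4)
  x^k = (0.0, 4.0), subgradient = b - a^T x = -7.0
  y^{k+1} = 3.6 + 0.2*-7.0 = 2.2
Step 4: y^k = 2.2, reduced costs: (8.8, -0.8)
  x^k = (0.0, 4.0), subgradient = b - a^T x = -7.0
  y^{k+1} = 2.2 + 0.2*-7.0 = 0.8
Dual objective at y_4 = 0.8: reduced costs (10.2, 4.8), box minimizer x = (0.0, 0.0)
g(y_4) = b*y + (c1 - a1*y)*x1 + (c2 - a2*y)*x2 = 9*0.8 + 10.2*0.0 + 4.8*0.0 = 7.2 + 0.0 + 0.0 = 7.2


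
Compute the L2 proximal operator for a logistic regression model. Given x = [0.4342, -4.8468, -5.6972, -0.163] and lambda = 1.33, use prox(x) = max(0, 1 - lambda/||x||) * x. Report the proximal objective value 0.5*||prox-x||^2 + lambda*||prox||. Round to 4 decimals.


Step 1: Compute ||x||.
||x|| = 7.4943
Step 2: Compute scaling factor.
scale = max(0, 1 - 1.33/7.4943) = 0.8225
Step 3: prox(x) = [0.3571, -3.9866, -4.6861, -0.1341]
||prox(x)|| = 6.1643
Step 4: Proximal objective.
0.5*||prox-x||^2 = 0.8845
lambda*||prox|| = 8.1985
Total = 9.083


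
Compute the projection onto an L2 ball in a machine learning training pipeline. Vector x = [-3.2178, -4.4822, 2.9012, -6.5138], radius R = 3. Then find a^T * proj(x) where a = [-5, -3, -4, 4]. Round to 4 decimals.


Step 1: Compute ||x|| (intermediates to 6 decimals).
||x|| = sqrt((-3.2178)^2 + (-4.4822)^2 + 2.9012^2 + (-6.5138)^2) = 9.016147
Step 2: Project.
Since ||x|| > R, scale = R/||x|| = 3/9.016147 = 0.332736, proj(x) = scale * x
proj(x) = [-1.070678, -1.491389, 0.965334, -2.167376]
Step 3: Dot product.
a^T * proj(x) = -5*(-1.070678) - 3*(-1.491389) - 4*0.965334 + 4*(-2.167376) = -2.7033


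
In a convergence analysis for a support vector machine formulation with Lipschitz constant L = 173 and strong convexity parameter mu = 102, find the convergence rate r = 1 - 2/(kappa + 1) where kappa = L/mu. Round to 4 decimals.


Step 1: Compute the condition number.
kappa = L/mu = 173/102 = 1.6961
Step 2: Compute the convergence rate.
r = 1 - 2/(kappa + 1) = 1 - 2*mu/(L + mu) = (L - mu)/(L + mu) = 71/275 = 0.2582


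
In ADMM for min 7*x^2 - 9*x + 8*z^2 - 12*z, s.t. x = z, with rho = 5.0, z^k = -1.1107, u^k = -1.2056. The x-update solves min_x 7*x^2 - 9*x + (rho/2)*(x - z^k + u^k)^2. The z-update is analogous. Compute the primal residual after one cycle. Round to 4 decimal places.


ADMM iteration with rho = 5.0, z^k = -1.1107, u^k = -1.2056
Step 1: x-update.
Minimize 7*x^2 - 9*x + (5.0/2)*(x + 1.1107 - 1.2056)^2
FOC: (2*7 + 5.0)*x = 9 + 5.0*(-1.1107 + 1.2056)
x^{k+1} = 0.4987
Step 2: z-update.
Minimize 8*z^2 - 12*z + (5.0/2)*(0.4987 - z - 1.2056)^2
FOC: (2*8 + 5.0)*z = 12 + 5.0*(0.4987 - 1.2056)
z^{k+1} = 0.4031
Step 3: u-update.
u^{k+1} = -1.2056 + 0.4987 - 0.4031 = -1.1101
Step 4: Primal residual = |0.4987 - 0.4031| = 0.0955


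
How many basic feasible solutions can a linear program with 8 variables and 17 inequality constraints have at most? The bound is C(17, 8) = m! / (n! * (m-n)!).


Each vertex corresponds to some choice of n active constraints out of m, so the number of vertices is at most C(m, n) = m! / (n!(m-n)!).
m = 17, n = 8
Numerator: 17 * 16 * 15 * 14 * 13 * 12 * 11 * 10
Denominator: 8! = 40320
C(17, 8) = 24310


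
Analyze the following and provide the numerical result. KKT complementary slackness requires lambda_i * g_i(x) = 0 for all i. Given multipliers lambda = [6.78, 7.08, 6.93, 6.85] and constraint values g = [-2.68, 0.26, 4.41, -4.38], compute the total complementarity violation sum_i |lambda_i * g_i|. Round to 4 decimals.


KKT complementary slackness check:
lambda_1 * g_1 = 6.78 * -2.68 = -18.1704
lambda_2 * g_2 = 7.08 * 0.26 = 1.8408
lambda_3 * g_3 = 6.93 * 4.41 = 30.5613
lambda_4 * g_4 = 6.85 * -4.38 = -30.003
Total violation = 18.1704 + 1.8408 + 30.5613 + 30.003 = 80.5755


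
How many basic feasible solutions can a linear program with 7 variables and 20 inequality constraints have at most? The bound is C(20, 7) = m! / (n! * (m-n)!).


Each vertex corresponds to some choice of n active constraints out of m, so the number of vertices is at most C(m, n) = m! / (n!(m-n)!).
m = 20, n = 7
Numerator: 20 * 19 * 18 * 17 * 16 * 15 * 14
Denominator: 7! = 5040
C(20, 7) = 77520


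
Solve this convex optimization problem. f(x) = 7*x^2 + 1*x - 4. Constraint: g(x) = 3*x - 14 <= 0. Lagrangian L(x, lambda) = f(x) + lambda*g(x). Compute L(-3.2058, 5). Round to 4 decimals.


Step 1: Evaluate f(x).
f(-3.2058) = 7*(-3.2058)^2 + 1*(-3.2058) - 4 = 64.7343
Step 2: Evaluate g(x).
g(-3.2058) = 3*-3.2058 - 14 = -23.6174
Step 3: Compute Lagrangian.
L = 64.7343 + 5*-23.6174 = -53.3527


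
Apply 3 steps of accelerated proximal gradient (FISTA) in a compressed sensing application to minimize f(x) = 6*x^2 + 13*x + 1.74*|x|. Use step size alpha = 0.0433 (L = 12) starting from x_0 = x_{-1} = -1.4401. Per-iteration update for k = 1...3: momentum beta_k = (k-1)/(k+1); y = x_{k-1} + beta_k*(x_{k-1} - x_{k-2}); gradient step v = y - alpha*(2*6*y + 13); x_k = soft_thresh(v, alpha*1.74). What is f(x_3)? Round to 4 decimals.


FISTA on f(x) = 6*x^2 + 13*x + 1.74*|x|
L = 12, alpha = 0.0433
Iteration 1: beta = 0.0, y = -1.4401 + 0.0*(-1.4401 + 1.4401) = -1.4401
  grad(y) = -4.2812, v = y - alpha*grad = -1.2547
  prox(v) = soft_thresh(-1.2547, 0.0753) = -1.1794
Iteration 2: beta = 0.3333, y = -1.1794 + 0.3333*(-1.1794 + 1.4401) = -1.0925
  grad(y) = -0.1097, v = y - alpha*grad = -1.0877
  prox(v) = soft_thresh(-1.0877, 0.0753) = -1.0124
Iteration 3: beta = 0.5, y = -1.0124 + 0.5*(-1.0124 + 1.1794) = -0.9289
  grad(y) = 1.8534, v = y - alpha*grad = -1.0091
  prox(v) = soft_thresh(-1.0091, 0.0753) = -0.9338
f(x_3) = 6*(-0.9338)^2 + 13*(-0.9338) + 1.74*|-0.9338| = -5.2827


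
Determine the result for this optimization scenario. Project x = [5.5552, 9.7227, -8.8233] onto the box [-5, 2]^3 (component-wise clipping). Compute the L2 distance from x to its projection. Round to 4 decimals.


Project each component onto [-5, 2].
clip(5.5552) = 2.0, clip(9.7227) = 2.0, clip(-8.8233) = -5.0
Projection = [2.0, 2.0, -5.0]
Squared diffs: [12.6394, 59.6401, 14.6176]
Distance = sqrt(86.8971) = 9.3219


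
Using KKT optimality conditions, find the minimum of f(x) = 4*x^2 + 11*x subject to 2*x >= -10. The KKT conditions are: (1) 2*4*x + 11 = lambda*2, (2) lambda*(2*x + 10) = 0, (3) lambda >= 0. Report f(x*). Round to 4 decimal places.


Step 1: Try lambda = 0 (constraint inactive).
Stationarity: 2*4*x + 11 = 0
x* = -11/(2*4) = -1.375
Check constraint: 2*-1.375 = -2.75 >= -10 -- satisfied.
Step 2: Compute optimal value.
f(x*) = 4*(-1.375)^2 + 11*(-1.375) = -7.5625


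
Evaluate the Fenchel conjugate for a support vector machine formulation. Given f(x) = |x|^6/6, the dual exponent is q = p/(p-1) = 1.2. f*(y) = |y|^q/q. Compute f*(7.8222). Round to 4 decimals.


The conjugate exponent q satisfies 1/p + 1/q = 1.
p = 6, so q = 6/(6 - 1) = 1.2
|y|^q = 7.8222^1.2 = 11.8031
f*(7.8222) = 11.8031 / 1.2 = 9.8359


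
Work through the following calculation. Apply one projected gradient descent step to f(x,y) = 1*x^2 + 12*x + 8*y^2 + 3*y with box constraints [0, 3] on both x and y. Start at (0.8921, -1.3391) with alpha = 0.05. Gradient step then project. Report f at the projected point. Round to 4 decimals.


Step 1: Compute gradient at (0.8921, -1.3391).
grad_x = 2*1*0.8921 + 12 = 13.7842
grad_y = 2*8*-1.3391 + 3 = -18.4256
Step 2: Gradient step.
x_raw = 0.8921 - 0.05*13.7842 = 0.2029
y_raw = -1.3391 - 0.05*-18.4256 = -0.4178
Step 3: Project onto [0, 3].
x_proj = clip(0.2029) = 0.2029
y_proj = clip(-0.4178) = 0.0
Step 4: Evaluate f.
f(0.2029, 0.0) = 2.4758


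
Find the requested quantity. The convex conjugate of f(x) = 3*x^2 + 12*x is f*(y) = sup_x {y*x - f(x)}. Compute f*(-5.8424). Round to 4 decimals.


f*(y) = sup_x {y*x - a*x^2 - b*x} = sup_x {(y-b)*x - a*x^2}
FOC: (y - b) - 2a*x = 0 => x* = (y - b)/(2a)
x* = (-5.8424 - 12)/(2*3) = -2.9737
f*(-5.8424) = (y-b)^2/(4a) = (-5.8424 - 12)^2/(4*3)
= 318.3512/12 = 26.5293


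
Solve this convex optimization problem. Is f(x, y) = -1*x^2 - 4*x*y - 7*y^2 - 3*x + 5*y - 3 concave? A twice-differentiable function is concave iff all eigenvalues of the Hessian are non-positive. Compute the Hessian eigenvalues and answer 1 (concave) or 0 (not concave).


The Hessian of f(x,y) = -1*x^2 - 4*x*y - 7*y^2 - 3*x + 5*y - 3 is:
H = [[-2, -4], [-4, -14]]
Trace = -2 - 14 = -16
Determinant = -2*-14 - (-4)^2 = 12
Discriminant = (-16)^2 - 4*12 = 208.0
Eigenvalues: lambda_1 = -15.2111, lambda_2 = -0.7889
The function is concave.

1


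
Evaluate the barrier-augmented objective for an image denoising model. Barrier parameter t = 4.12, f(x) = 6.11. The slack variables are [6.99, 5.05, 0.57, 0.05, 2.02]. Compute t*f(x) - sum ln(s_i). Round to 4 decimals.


Step 1: Compute log-barrier.
ln values: [1.9445, 1.6194, -0.5621, -2.9957, 0.7031]
phi = -(1.9445 + 1.6194 - 0.5621 - 2.9957 + 0.7031) = -0.7091
Step 2: Compute augmented objective.
t*f(x) = 4.12*6.11 = 25.1732
Total = 25.1732 - 0.7091 = 24.4641


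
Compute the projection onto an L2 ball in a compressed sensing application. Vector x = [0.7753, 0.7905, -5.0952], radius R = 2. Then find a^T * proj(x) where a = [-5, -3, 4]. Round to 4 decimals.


Step 1: Compute ||x|| (intermediates to 6 decimals).
||x|| = sqrt(0.7753^2 + 0.7905^2 + (-5.0952)^2) = 5.21412
Step 2: Project.
Since ||x|| > R, scale = R/||x|| = 2/5.21412 = 0.383574, proj(x) = scale * x
proj(x) = [0.297385, 0.303215, -1.954386]
Step 3: Dot product.
a^T * proj(x) = -5*0.297385 - 3*0.303215 + 4*(-1.954386) = -10.2141


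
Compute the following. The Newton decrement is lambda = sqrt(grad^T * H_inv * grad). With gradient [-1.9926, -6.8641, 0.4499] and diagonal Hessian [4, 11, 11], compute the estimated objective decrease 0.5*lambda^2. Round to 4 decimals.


Step 1: H is diagonal, so H^(-1) * g = [-0.4982, -0.624, 0.0409].
Step 2: g^T H^(-1) g = sum_i g_i^2 / H_ii
  = (-1.9926)^2/4 + (-6.8641)^2/11 + (0.4499)^2/11
  = 0.9926 + 4.2833 + 0.0184 = 5.2943
Step 3: Objective decrease = 0.5 * g^T H^(-1) g = 2.6471


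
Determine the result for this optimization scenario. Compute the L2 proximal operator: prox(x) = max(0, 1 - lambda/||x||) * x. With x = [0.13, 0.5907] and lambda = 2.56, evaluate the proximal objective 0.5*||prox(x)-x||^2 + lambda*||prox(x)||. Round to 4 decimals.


Step 1: Compute ||x||.
||x|| = 0.6048
Step 2: Compute scaling factor.
scale = max(0, 1 - 2.56/0.6048) = 0.0
Step 3: prox(x) = [0.0, 0.0]
||prox(x)|| = 0.0
Step 4: Proximal objective.
0.5*||prox-x||^2 = 0.1829
lambda*||prox|| = 0.0
Total = 0.1829


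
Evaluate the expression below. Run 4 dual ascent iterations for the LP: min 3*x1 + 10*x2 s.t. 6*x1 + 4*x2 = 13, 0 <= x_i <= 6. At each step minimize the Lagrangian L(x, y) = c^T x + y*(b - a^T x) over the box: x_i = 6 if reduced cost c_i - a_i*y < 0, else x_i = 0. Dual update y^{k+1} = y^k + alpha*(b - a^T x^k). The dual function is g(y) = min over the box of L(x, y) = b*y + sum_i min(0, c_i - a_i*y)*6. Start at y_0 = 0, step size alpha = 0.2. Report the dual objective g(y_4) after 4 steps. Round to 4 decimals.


Dual ascent for LP: min 3*x1 + 10*x2, 6*x1 + 4*x2 = 13, 0 <= x_i <= 6
Step 1: y^k = 0.0, reduced costs: (3.0, 10.0)
  x^k = (0.0, 0.0), subgradient = b - a^T x = 13.0
  y^{k+1} = 0.0 + 0.2*13.0 = 2.6
Step 2: y^k = 2.6, reduced costs: (-12.6, -0.4)
  x^k = (6.0, 6.0), subgradient = b - a^T x = -47.0
  y^{k+1} = 2.6 + 0.2*-47.0 = -6.8
Step 3: y^k = -6.8, reduced costs: (43.8, 37.2)
  x^k = (0.0, 0.0), subgradient = b - a^T x = 13.0
  y^{k+1} = -6.8 + 0.2*13.0 = -4.2
Step 4: y^k = -4.2, reduced costs: (28.2, 26.8)
  x^k = (0.0, 0.0), subgradient = b - a^T x = 13.0
  y^{k+1} = -4.2 + 0.2*13.0 = -1.6
Dual objective at y_4 = -1.6: reduced costs (12.6, 16.4), box minimizer x = (0.0, 0.0)
g(y_4) = b*y + (c1 - a1*y)*x1 + (c2 - a2*y)*x2 = 13*(-1.6) + 12.6*0.0 + 16.4*0.0 = -20.8 + 0.0 + 0.0 = -20.8


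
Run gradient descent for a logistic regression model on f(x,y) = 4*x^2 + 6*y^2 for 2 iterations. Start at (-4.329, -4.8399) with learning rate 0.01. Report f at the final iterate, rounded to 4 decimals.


Gradient descent on f(x,y) = 4*x^2 + 6*y^2.
Starting point: (-4.329, -4.8399), alpha = 0.01
Step 1: grad_x = 2*4*-4.329 = -34.632, grad_y = 2*6*-4.8399 = -58.0788
  x_1 = -4.329 - 0.01*-34.632 = -3.9827
  y_1 = -4.8399 - 0.01*-58.0788 = -4.2591
Step 2: grad_x = 2*4*-3.9827 = -31.8614, grad_y = 2*6*-4.2591 = -51.1093
  x_2 = -3.9827 - 0.01*-31.8614 = -3.6641
  y_2 = -4.2591 - 0.01*-51.1093 = -3.748
f(-3.6641, -3.748) = 4*(-3.6641)^2 + 6*(-3.748)^2 = 137.9874


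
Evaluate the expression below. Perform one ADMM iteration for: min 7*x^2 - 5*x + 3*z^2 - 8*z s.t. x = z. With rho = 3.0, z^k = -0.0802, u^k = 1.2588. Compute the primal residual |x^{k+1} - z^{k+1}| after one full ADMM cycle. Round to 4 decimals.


ADMM iteration with rho = 3.0, z^k = -0.0802, u^k = 1.2588
Step 1: x-update.
Minimize 7*x^2 - 5*x + (3.0/2)*(x + 0.0802 + 1.2588)^2
FOC: (2*7 + 3.0)*x = 5 + 3.0*(-0.0802 - 1.2588)
x^{k+1} = 0.0578
Step 2: z-update.
Minimize 3*z^2 - 8*z + (3.0/2)*(0.0578 - z + 1.2588)^2
FOC: (2*3 + 3.0)*z = 8 + 3.0*(0.0578 + 1.2588)
z^{k+1} = 1.3278
Step 3: u-update.
u^{k+1} = 1.2588 + 0.0578 - 1.3278 = -0.0111
Step 4: Primal residual = |0.0578 - 1.3278| = 1.2699


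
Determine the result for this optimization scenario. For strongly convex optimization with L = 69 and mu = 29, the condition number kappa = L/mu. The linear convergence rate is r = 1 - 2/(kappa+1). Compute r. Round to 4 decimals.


Step 1: Compute the condition number.
kappa = L/mu = 69/29 = 2.3793
Step 2: Compute the convergence rate.
r = 1 - 2/(kappa + 1) = 1 - 2*mu/(L + mu) = (L - mu)/(L + mu) = 40/98 = 0.4082


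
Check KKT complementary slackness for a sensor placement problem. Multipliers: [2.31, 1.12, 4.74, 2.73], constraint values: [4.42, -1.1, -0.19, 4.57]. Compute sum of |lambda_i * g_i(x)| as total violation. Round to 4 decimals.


KKT complementary slackness check:
lambda_1 * g_1 = 2.31 * 4.42 = 10.2102
lambda_2 * g_2 = 1.12 * -1.1 = -1.232
lambda_3 * g_3 = 4.74 * -0.19 = -0.9006
lambda_4 * g_4 = 2.73 * 4.57 = 12.4761
Total violation = 10.2102 + 1.232 + 0.9006 + 12.4761 = 24.8189


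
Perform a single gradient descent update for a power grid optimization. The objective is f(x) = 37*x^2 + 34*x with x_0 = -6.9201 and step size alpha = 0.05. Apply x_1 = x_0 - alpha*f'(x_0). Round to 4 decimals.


We compute the gradient at x_0 and apply the update.
f'(x) = 74*x + 34
f'(-6.9201) = 74*-6.9201 + 34 = -478.0874
x_1 = -6.9201 - 0.05*-478.0874 = 16.9843


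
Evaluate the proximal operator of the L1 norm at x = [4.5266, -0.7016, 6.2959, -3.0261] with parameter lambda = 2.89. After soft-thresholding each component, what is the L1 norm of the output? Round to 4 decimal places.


Soft-thresholding with lambda = 2.89:
prox(4.5266) = sign(4.5266)*max(|4.5266| - 2.89, 0) = 1.6366
prox(-0.7016) = sign(-0.7016)*max(|-0.7016| - 2.89, 0) = 0.0
prox(6.2959) = sign(6.2959)*max(|6.2959| - 2.89, 0) = 3.4059
prox(-3.0261) = sign(-3.0261)*max(|-3.0261| - 2.89, 0) = -0.1361
prox(x) = [1.6366, 0.0, 3.4059, -0.1361]
||prox(x)||_1 = 1.6366 + 0.0 + 3.4059 + 0.1361 = 5.1786


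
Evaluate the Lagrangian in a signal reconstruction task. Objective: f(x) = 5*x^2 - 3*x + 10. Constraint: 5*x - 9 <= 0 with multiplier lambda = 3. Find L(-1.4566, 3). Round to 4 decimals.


Step 1: Evaluate f(x).
f(-1.4566) = 5*(-1.4566)^2 - 3*(-1.4566) + 10 = 24.9782
Step 2: Evaluate g(x).
g(-1.4566) = 5*-1.4566 - 9 = -16.283
Step 3: Compute Lagrangian.
L = 24.9782 + 3*-16.283 = -23.8708


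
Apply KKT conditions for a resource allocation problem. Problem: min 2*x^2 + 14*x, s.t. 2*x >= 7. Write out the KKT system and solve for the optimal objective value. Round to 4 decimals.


Step 1: Try lambda = 0 (constraint inactive).
x_unc = -14/(2*2) = -3.5
Check: 2*-3.5 = -7.0 < 7 -- violated!
Step 2: Constraint must be active: 2*x = 7
x* = 7/2 = 3.5
lambda = (2*2*3.5 + 14)/2 = 14.0
Step 3: Compute optimal value.
f(x*) = 2*3.5^2 + 14*3.5 = 73.5


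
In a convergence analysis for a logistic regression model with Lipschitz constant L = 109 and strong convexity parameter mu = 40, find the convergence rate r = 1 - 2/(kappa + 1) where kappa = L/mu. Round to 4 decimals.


Step 1: Compute the condition number.
kappa = L/mu = 109/40 = 2.725
Step 2: Compute the convergence rate.
r = 1 - 2/(kappa + 1) = 1 - 2*mu/(L + mu) = (L - mu)/(L + mu) = 69/149 = 0.4631


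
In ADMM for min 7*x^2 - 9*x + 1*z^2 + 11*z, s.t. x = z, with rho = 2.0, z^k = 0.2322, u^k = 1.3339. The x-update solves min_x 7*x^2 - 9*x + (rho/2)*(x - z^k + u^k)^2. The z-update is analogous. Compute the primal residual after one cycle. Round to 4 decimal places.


ADMM iteration with rho = 2.0, z^k = 0.2322, u^k = 1.3339
Step 1: x-update.
Minimize 7*x^2 - 9*x + (2.0/2)*(x - 0.2322 + 1.3339)^2
FOC: (2*7 + 2.0)*x = 9 + 2.0*(0.2322 - 1.3339)
x^{k+1} = 0.4248
Step 2: z-update.
Minimize 1*z^2 + 11*z + (2.0/2)*(0.4248 - z + 1.3339)^2
FOC: (2*1 + 2.0)*z = -11 + 2.0*(0.4248 + 1.3339)
z^{k+1} = -1.8707
Step 3: u-update.
u^{k+1} = 1.3339 + 0.4248 + 1.8707 = 3.6293
Step 4: Primal residual = |0.4248 + 1.8707| = 2.2954


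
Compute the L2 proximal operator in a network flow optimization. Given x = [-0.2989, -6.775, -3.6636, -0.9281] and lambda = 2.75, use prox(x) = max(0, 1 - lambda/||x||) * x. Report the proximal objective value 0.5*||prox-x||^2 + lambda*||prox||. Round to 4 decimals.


Step 1: Compute ||x||.
||x|| = 7.7636
Step 2: Compute scaling factor.
scale = max(0, 1 - 2.75/7.7636) = 0.6458
Step 3: prox(x) = [-0.193, -4.3752, -2.3659, -0.5994]
||prox(x)|| = 5.0136
Step 4: Proximal objective.
0.5*||prox-x||^2 = 3.7813
lambda*||prox|| = 13.7874
Total = 17.5686


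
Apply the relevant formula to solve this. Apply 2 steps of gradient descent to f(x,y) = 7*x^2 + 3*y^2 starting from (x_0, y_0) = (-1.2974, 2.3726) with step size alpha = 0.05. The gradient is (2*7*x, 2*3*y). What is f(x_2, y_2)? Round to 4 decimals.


Gradient descent on f(x,y) = 7*x^2 + 3*y^2.
Starting point: (-1.2974, 2.3726), alpha = 0.05
Step 1: grad_x = 2*7*-1.2974 = -18.1636, grad_y = 2*3*2.3726 = 14.2356
  x_1 = -1.2974 - 0.05*-18.1636 = -0.3892
  y_1 = 2.3726 - 0.05*14.2356 = 1.6608
Step 2: grad_x = 2*7*-0.3892 = -5.4491, grad_y = 2*3*1.6608 = 9.9649
  x_2 = -0.3892 - 0.05*-5.4491 = -0.1168
  y_2 = 1.6608 - 0.05*9.9649 = 1.1626
f(-0.1168, 1.1626) = 7*(-0.1168)^2 + 3*1.1626^2 = 4.1502


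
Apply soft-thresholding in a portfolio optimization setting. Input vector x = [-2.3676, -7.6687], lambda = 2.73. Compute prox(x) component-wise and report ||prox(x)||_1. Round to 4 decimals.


Soft-thresholding with lambda = 2.73:
prox(-2.3676) = sign(-2.3676)*max(|-2.3676| - 2.73, 0) = 0.0
prox(-7.6687) = sign(-7.6687)*max(|-7.6687| - 2.73, 0) = -4.9387
prox(x) = [0.0, -4.9387]
||prox(x)||_1 = 0.0 + 4.9387 = 4.9387


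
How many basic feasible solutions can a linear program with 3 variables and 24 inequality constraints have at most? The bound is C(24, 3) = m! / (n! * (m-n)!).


Each vertex corresponds to some choice of n active constraints out of m, so the number of vertices is at most C(m, n) = m! / (n!(m-n)!).
m = 24, n = 3
Numerator: 24 * 23 * 22
Denominator: 3! = 6
C(24, 3) = 2024


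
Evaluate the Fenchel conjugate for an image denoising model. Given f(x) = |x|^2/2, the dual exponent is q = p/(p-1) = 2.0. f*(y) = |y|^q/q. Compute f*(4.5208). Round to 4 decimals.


The conjugate exponent q satisfies 1/p + 1/q = 1.
p = 2, so q = 2/(2 - 1) = 2.0
|y|^q = 4.5208^2.0 = 20.4376
f*(4.5208) = 20.4376 / 2.0 = 10.2188


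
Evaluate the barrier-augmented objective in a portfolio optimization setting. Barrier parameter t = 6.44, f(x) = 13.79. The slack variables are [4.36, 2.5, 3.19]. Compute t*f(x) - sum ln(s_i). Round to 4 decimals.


Step 1: Compute log-barrier.
ln values: [1.4725, 0.9163, 1.16]
phi = -(1.4725 + 0.9163 + 1.16) = -3.5488
Step 2: Compute augmented objective.
t*f(x) = 6.44*13.79 = 88.8076
Total = 88.8076 - 3.5488 = 85.2588
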